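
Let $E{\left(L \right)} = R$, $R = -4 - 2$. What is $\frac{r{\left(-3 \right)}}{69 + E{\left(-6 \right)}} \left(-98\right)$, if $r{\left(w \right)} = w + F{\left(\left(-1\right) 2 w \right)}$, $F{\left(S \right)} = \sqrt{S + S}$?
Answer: $\frac{14}{3} - \frac{28 \sqrt{3}}{9} \approx -0.72194$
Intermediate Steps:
$R = -6$ ($R = -4 - 2 = -6$)
$E{\left(L \right)} = -6$
$F{\left(S \right)} = \sqrt{2} \sqrt{S}$ ($F{\left(S \right)} = \sqrt{2 S} = \sqrt{2} \sqrt{S}$)
$r{\left(w \right)} = w + 2 \sqrt{- w}$ ($r{\left(w \right)} = w + \sqrt{2} \sqrt{\left(-1\right) 2 w} = w + \sqrt{2} \sqrt{- 2 w} = w + \sqrt{2} \sqrt{2} \sqrt{- w} = w + 2 \sqrt{- w}$)
$\frac{r{\left(-3 \right)}}{69 + E{\left(-6 \right)}} \left(-98\right) = \frac{-3 + 2 \sqrt{\left(-1\right) \left(-3\right)}}{69 - 6} \left(-98\right) = \frac{-3 + 2 \sqrt{3}}{63} \left(-98\right) = \left(-3 + 2 \sqrt{3}\right) \frac{1}{63} \left(-98\right) = \left(- \frac{1}{21} + \frac{2 \sqrt{3}}{63}\right) \left(-98\right) = \frac{14}{3} - \frac{28 \sqrt{3}}{9}$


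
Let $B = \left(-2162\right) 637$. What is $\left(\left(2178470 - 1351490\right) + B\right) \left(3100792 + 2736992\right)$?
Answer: $-3212030485776$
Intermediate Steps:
$B = -1377194$
$\left(\left(2178470 - 1351490\right) + B\right) \left(3100792 + 2736992\right) = \left(\left(2178470 - 1351490\right) - 1377194\right) \left(3100792 + 2736992\right) = \left(826980 - 1377194\right) 5837784 = \left(-550214\right) 5837784 = -3212030485776$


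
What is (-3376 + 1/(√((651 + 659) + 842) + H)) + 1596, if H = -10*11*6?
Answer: -192884525/108362 - √538/216724 ≈ -1780.0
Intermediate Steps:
H = -660 (H = -110*6 = -660)
(-3376 + 1/(√((651 + 659) + 842) + H)) + 1596 = (-3376 + 1/(√((651 + 659) + 842) - 660)) + 1596 = (-3376 + 1/(√(1310 + 842) - 660)) + 1596 = (-3376 + 1/(√2152 - 660)) + 1596 = (-3376 + 1/(2*√538 - 660)) + 1596 = (-3376 + 1/(-660 + 2*√538)) + 1596 = -1780 + 1/(-660 + 2*√538)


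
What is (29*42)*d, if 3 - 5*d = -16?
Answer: 23142/5 ≈ 4628.4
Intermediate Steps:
d = 19/5 (d = ⅗ - ⅕*(-16) = ⅗ + 16/5 = 19/5 ≈ 3.8000)
(29*42)*d = (29*42)*(19/5) = 1218*(19/5) = 23142/5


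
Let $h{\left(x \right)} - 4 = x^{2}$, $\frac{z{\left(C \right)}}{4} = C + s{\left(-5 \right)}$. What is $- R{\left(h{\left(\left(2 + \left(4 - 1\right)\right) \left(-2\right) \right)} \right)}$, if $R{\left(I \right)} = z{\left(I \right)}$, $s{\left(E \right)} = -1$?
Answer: $-412$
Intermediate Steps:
$z{\left(C \right)} = -4 + 4 C$ ($z{\left(C \right)} = 4 \left(C - 1\right) = 4 \left(-1 + C\right) = -4 + 4 C$)
$h{\left(x \right)} = 4 + x^{2}$
$R{\left(I \right)} = -4 + 4 I$
$- R{\left(h{\left(\left(2 + \left(4 - 1\right)\right) \left(-2\right) \right)} \right)} = - (-4 + 4 \left(4 + \left(\left(2 + \left(4 - 1\right)\right) \left(-2\right)\right)^{2}\right)) = - (-4 + 4 \left(4 + \left(\left(2 + 3\right) \left(-2\right)\right)^{2}\right)) = - (-4 + 4 \left(4 + \left(5 \left(-2\right)\right)^{2}\right)) = - (-4 + 4 \left(4 + \left(-10\right)^{2}\right)) = - (-4 + 4 \left(4 + 100\right)) = - (-4 + 4 \cdot 104) = - (-4 + 416) = \left(-1\right) 412 = -412$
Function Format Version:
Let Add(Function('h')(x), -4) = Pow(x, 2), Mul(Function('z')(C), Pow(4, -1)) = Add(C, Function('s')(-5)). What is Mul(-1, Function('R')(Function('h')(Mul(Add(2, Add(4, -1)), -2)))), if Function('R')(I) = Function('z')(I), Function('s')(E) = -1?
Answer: -412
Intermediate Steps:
Function('z')(C) = Add(-4, Mul(4, C)) (Function('z')(C) = Mul(4, Add(C, -1)) = Mul(4, Add(-1, C)) = Add(-4, Mul(4, C)))
Function('h')(x) = Add(4, Pow(x, 2))
Function('R')(I) = Add(-4, Mul(4, I))
Mul(-1, Function('R')(Function('h')(Mul(Add(2, Add(4, -1)), -2)))) = Mul(-1, Add(-4, Mul(4, Add(4, Pow(Mul(Add(2, Add(4, -1)), -2), 2))))) = Mul(-1, Add(-4, Mul(4, Add(4, Pow(Mul(Add(2, 3), -2), 2))))) = Mul(-1, Add(-4, Mul(4, Add(4, Pow(Mul(5, -2), 2))))) = Mul(-1, Add(-4, Mul(4, Add(4, Pow(-10, 2))))) = Mul(-1, Add(-4, Mul(4, Add(4, 100)))) = Mul(-1, Add(-4, Mul(4, 104))) = Mul(-1, Add(-4, 416)) = Mul(-1, 412) = -412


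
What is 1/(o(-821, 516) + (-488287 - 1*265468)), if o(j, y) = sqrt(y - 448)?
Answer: -753755/568146599957 - 2*sqrt(17)/568146599957 ≈ -1.3267e-6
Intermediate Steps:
o(j, y) = sqrt(-448 + y)
1/(o(-821, 516) + (-488287 - 1*265468)) = 1/(sqrt(-448 + 516) + (-488287 - 1*265468)) = 1/(sqrt(68) + (-488287 - 265468)) = 1/(2*sqrt(17) - 753755) = 1/(-753755 + 2*sqrt(17))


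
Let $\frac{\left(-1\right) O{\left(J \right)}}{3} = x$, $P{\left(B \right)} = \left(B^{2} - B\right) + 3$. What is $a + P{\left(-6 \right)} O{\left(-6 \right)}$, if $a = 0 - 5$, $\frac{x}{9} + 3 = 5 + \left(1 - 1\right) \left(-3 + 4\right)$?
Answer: $-2435$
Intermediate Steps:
$x = 18$ ($x = -27 + 9 \left(5 + \left(1 - 1\right) \left(-3 + 4\right)\right) = -27 + 9 \left(5 + 0 \cdot 1\right) = -27 + 9 \left(5 + 0\right) = -27 + 9 \cdot 5 = -27 + 45 = 18$)
$a = -5$ ($a = 0 - 5 = -5$)
$P{\left(B \right)} = 3 + B^{2} - B$
$O{\left(J \right)} = -54$ ($O{\left(J \right)} = \left(-3\right) 18 = -54$)
$a + P{\left(-6 \right)} O{\left(-6 \right)} = -5 + \left(3 + \left(-6\right)^{2} - -6\right) \left(-54\right) = -5 + \left(3 + 36 + 6\right) \left(-54\right) = -5 + 45 \left(-54\right) = -5 - 2430 = -2435$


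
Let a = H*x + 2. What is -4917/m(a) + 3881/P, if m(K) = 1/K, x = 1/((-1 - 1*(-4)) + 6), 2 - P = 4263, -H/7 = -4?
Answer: -321265477/12783 ≈ -25132.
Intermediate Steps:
H = 28 (H = -7*(-4) = 28)
P = -4261 (P = 2 - 1*4263 = 2 - 4263 = -4261)
x = ⅑ (x = 1/((-1 + 4) + 6) = 1/(3 + 6) = 1/9 = ⅑ ≈ 0.11111)
a = 46/9 (a = 28*(⅑) + 2 = 28/9 + 2 = 46/9 ≈ 5.1111)
-4917/m(a) + 3881/P = -4917/(1/(46/9)) + 3881/(-4261) = -4917/9/46 + 3881*(-1/4261) = -4917*46/9 - 3881/4261 = -75394/3 - 3881/4261 = -321265477/12783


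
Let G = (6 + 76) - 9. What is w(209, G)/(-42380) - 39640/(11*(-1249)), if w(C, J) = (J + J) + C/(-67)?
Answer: 112424670953/39011340940 ≈ 2.8818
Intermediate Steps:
G = 73 (G = 82 - 9 = 73)
w(C, J) = 2*J - C/67 (w(C, J) = 2*J + C*(-1/67) = 2*J - C/67)
w(209, G)/(-42380) - 39640/(11*(-1249)) = (2*73 - 1/67*209)/(-42380) - 39640/(11*(-1249)) = (146 - 209/67)*(-1/42380) - 39640/(-13739) = (9573/67)*(-1/42380) - 39640*(-1/13739) = -9573/2839460 + 39640/13739 = 112424670953/39011340940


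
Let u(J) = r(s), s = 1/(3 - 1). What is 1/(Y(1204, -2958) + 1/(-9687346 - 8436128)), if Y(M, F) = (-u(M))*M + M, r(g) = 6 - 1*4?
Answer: -18123474/21820662697 ≈ -0.00083056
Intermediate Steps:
s = ½ (s = 1/2 = ½ ≈ 0.50000)
r(g) = 2 (r(g) = 6 - 4 = 2)
u(J) = 2
Y(M, F) = -M (Y(M, F) = (-1*2)*M + M = -2*M + M = -M)
1/(Y(1204, -2958) + 1/(-9687346 - 8436128)) = 1/(-1*1204 + 1/(-9687346 - 8436128)) = 1/(-1204 + 1/(-18123474)) = 1/(-1204 - 1/18123474) = 1/(-21820662697/18123474) = -18123474/21820662697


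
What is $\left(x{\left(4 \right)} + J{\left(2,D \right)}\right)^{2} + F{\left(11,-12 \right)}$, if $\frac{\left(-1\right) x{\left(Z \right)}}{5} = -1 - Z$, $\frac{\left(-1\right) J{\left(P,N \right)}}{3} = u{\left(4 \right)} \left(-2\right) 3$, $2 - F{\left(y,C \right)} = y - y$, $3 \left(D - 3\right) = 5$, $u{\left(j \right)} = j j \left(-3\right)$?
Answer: $703923$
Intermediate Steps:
$u{\left(j \right)} = - 3 j^{2}$ ($u{\left(j \right)} = j^{2} \left(-3\right) = - 3 j^{2}$)
$D = \frac{14}{3}$ ($D = 3 + \frac{1}{3} \cdot 5 = 3 + \frac{5}{3} = \frac{14}{3} \approx 4.6667$)
$F{\left(y,C \right)} = 2$ ($F{\left(y,C \right)} = 2 - \left(y - y\right) = 2 - 0 = 2 + 0 = 2$)
$J{\left(P,N \right)} = -864$ ($J{\left(P,N \right)} = - 3 - 3 \cdot 4^{2} \left(-2\right) 3 = - 3 \left(-3\right) 16 \left(-2\right) 3 = - 3 \left(-48\right) \left(-2\right) 3 = - 3 \cdot 96 \cdot 3 = \left(-3\right) 288 = -864$)
$x{\left(Z \right)} = 5 + 5 Z$ ($x{\left(Z \right)} = - 5 \left(-1 - Z\right) = 5 + 5 Z$)
$\left(x{\left(4 \right)} + J{\left(2,D \right)}\right)^{2} + F{\left(11,-12 \right)} = \left(\left(5 + 5 \cdot 4\right) - 864\right)^{2} + 2 = \left(\left(5 + 20\right) - 864\right)^{2} + 2 = \left(25 - 864\right)^{2} + 2 = \left(-839\right)^{2} + 2 = 703921 + 2 = 703923$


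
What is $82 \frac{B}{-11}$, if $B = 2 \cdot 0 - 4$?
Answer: $\frac{328}{11} \approx 29.818$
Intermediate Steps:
$B = -4$ ($B = 0 - 4 = -4$)
$82 \frac{B}{-11} = 82 \left(- \frac{4}{-11}\right) = 82 \left(\left(-4\right) \left(- \frac{1}{11}\right)\right) = 82 \cdot \frac{4}{11} = \frac{328}{11}$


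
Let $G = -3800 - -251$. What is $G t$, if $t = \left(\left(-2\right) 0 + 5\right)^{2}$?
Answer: $-88725$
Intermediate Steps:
$t = 25$ ($t = \left(0 + 5\right)^{2} = 5^{2} = 25$)
$G = -3549$ ($G = -3800 + 251 = -3549$)
$G t = \left(-3549\right) 25 = -88725$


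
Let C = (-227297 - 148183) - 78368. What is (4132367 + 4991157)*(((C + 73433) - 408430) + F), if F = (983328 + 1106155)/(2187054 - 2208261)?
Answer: -152646824115662552/21207 ≈ -7.1979e+12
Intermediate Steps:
C = -453848 (C = -375480 - 78368 = -453848)
F = -2089483/21207 (F = 2089483/(-21207) = 2089483*(-1/21207) = -2089483/21207 ≈ -98.528)
(4132367 + 4991157)*(((C + 73433) - 408430) + F) = (4132367 + 4991157)*(((-453848 + 73433) - 408430) - 2089483/21207) = 9123524*((-380415 - 408430) - 2089483/21207) = 9123524*(-788845 - 2089483/21207) = 9123524*(-16731125398/21207) = -152646824115662552/21207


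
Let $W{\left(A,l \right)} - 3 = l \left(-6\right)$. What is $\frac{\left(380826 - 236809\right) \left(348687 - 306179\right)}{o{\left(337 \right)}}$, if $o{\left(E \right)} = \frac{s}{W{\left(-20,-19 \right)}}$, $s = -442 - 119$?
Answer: $- \frac{238753110804}{187} \approx -1.2768 \cdot 10^{9}$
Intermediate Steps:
$s = -561$
$W{\left(A,l \right)} = 3 - 6 l$ ($W{\left(A,l \right)} = 3 + l \left(-6\right) = 3 - 6 l$)
$o{\left(E \right)} = - \frac{187}{39}$ ($o{\left(E \right)} = - \frac{561}{3 - -114} = - \frac{561}{3 + 114} = - \frac{561}{117} = \left(-561\right) \frac{1}{117} = - \frac{187}{39}$)
$\frac{\left(380826 - 236809\right) \left(348687 - 306179\right)}{o{\left(337 \right)}} = \frac{\left(380826 - 236809\right) \left(348687 - 306179\right)}{- \frac{187}{39}} = 144017 \cdot 42508 \left(- \frac{39}{187}\right) = 6121874636 \left(- \frac{39}{187}\right) = - \frac{238753110804}{187}$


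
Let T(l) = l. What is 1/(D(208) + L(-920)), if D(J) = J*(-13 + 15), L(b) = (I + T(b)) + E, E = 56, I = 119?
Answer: -1/329 ≈ -0.0030395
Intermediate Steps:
L(b) = 175 + b (L(b) = (119 + b) + 56 = 175 + b)
D(J) = 2*J (D(J) = J*2 = 2*J)
1/(D(208) + L(-920)) = 1/(2*208 + (175 - 920)) = 1/(416 - 745) = 1/(-329) = -1/329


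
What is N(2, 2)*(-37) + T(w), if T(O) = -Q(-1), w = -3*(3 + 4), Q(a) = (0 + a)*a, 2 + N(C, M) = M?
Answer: -1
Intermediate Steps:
N(C, M) = -2 + M
Q(a) = a**2 (Q(a) = a*a = a**2)
w = -21 (w = -3*7 = -21)
T(O) = -1 (T(O) = -1*(-1)**2 = -1*1 = -1)
N(2, 2)*(-37) + T(w) = (-2 + 2)*(-37) - 1 = 0*(-37) - 1 = 0 - 1 = -1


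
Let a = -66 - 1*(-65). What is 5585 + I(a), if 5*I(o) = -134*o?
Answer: 28059/5 ≈ 5611.8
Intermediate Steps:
a = -1 (a = -66 + 65 = -1)
I(o) = -134*o/5 (I(o) = (-134*o)/5 = -134*o/5)
5585 + I(a) = 5585 - 134/5*(-1) = 5585 + 134/5 = 28059/5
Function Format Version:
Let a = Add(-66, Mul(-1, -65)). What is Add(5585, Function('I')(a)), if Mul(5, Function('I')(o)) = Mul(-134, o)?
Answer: Rational(28059, 5) ≈ 5611.8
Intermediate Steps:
a = -1 (a = Add(-66, 65) = -1)
Function('I')(o) = Mul(Rational(-134, 5), o) (Function('I')(o) = Mul(Rational(1, 5), Mul(-134, o)) = Mul(Rational(-134, 5), o))
Add(5585, Function('I')(a)) = Add(5585, Mul(Rational(-134, 5), -1)) = Add(5585, Rational(134, 5)) = Rational(28059, 5)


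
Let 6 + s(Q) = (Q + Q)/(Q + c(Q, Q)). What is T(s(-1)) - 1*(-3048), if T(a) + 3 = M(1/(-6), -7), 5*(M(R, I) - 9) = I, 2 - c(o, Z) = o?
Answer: 15263/5 ≈ 3052.6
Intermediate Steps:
c(o, Z) = 2 - o
M(R, I) = 9 + I/5
s(Q) = -6 + Q (s(Q) = -6 + (Q + Q)/(Q + (2 - Q)) = -6 + (2*Q)/2 = -6 + (2*Q)*(½) = -6 + Q)
T(a) = 23/5 (T(a) = -3 + (9 + (⅕)*(-7)) = -3 + (9 - 7/5) = -3 + 38/5 = 23/5)
T(s(-1)) - 1*(-3048) = 23/5 - 1*(-3048) = 23/5 + 3048 = 15263/5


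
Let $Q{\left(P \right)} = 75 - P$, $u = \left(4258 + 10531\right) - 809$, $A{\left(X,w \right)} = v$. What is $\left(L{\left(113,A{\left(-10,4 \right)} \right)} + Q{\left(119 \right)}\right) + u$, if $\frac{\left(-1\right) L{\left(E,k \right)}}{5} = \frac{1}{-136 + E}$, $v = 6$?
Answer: $\frac{320533}{23} \approx 13936.0$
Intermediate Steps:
$A{\left(X,w \right)} = 6$
$u = 13980$ ($u = 14789 - 809 = 13980$)
$L{\left(E,k \right)} = - \frac{5}{-136 + E}$
$\left(L{\left(113,A{\left(-10,4 \right)} \right)} + Q{\left(119 \right)}\right) + u = \left(- \frac{5}{-136 + 113} + \left(75 - 119\right)\right) + 13980 = \left(- \frac{5}{-23} + \left(75 - 119\right)\right) + 13980 = \left(\left(-5\right) \left(- \frac{1}{23}\right) - 44\right) + 13980 = \left(\frac{5}{23} - 44\right) + 13980 = - \frac{1007}{23} + 13980 = \frac{320533}{23}$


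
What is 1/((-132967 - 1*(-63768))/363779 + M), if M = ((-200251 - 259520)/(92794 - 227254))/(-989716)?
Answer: -95484606703920/18163663397107 ≈ -5.2569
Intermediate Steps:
M = -11789/3412236240 (M = -459771/(-134460)*(-1/989716) = -459771*(-1/134460)*(-1/989716) = (153257/44820)*(-1/989716) = -11789/3412236240 ≈ -3.4549e-6)
1/((-132967 - 1*(-63768))/363779 + M) = 1/((-132967 - 1*(-63768))/363779 - 11789/3412236240) = 1/((-132967 + 63768)*(1/363779) - 11789/3412236240) = 1/(-69199*1/363779 - 11789/3412236240) = 1/(-5323/27983 - 11789/3412236240) = 1/(-18163663397107/95484606703920) = -95484606703920/18163663397107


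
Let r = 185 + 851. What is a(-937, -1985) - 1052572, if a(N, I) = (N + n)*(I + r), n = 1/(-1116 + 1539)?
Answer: -69101806/423 ≈ -1.6336e+5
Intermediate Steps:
r = 1036
n = 1/423 ≈ 0.0023641
a(N, I) = (1036 + I)*(1/423 + N) (a(N, I) = (N + 1/423)*(I + 1036) = (1/423 + N)*(1036 + I) = (1036 + I)*(1/423 + N))
a(-937, -1985) - 1052572 = (1036/423 + 1036*(-937) + (1/423)*(-1985) - 1985*(-937)) - 1052572 = (1036/423 - 970732 - 1985/423 + 1859945) - 1052572 = 376136150/423 - 1052572 = -69101806/423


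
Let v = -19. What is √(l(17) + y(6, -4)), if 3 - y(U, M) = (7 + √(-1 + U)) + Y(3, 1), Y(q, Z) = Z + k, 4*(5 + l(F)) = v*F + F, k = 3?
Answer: √(-358 - 4*√5)/2 ≈ 9.5779*I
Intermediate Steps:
l(F) = -5 - 9*F/2 (l(F) = -5 + (-19*F + F)/4 = -5 + (-18*F)/4 = -5 - 9*F/2)
Y(q, Z) = 3 + Z (Y(q, Z) = Z + 3 = 3 + Z)
y(U, M) = -8 - √(-1 + U) (y(U, M) = 3 - ((7 + √(-1 + U)) + (3 + 1)) = 3 - ((7 + √(-1 + U)) + 4) = 3 - (11 + √(-1 + U)) = 3 + (-11 - √(-1 + U)) = -8 - √(-1 + U))
√(l(17) + y(6, -4)) = √((-5 - 9/2*17) + (-8 - √(-1 + 6))) = √((-5 - 153/2) + (-8 - √5)) = √(-163/2 + (-8 - √5)) = √(-179/2 - √5)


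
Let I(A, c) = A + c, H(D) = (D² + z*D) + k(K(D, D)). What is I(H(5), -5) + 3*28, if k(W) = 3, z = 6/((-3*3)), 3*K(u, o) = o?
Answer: 311/3 ≈ 103.67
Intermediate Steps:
K(u, o) = o/3
z = -⅔ (z = 6/(-9) = 6*(-⅑) = -⅔ ≈ -0.66667)
H(D) = 3 + D² - 2*D/3 (H(D) = (D² - 2*D/3) + 3 = 3 + D² - 2*D/3)
I(H(5), -5) + 3*28 = ((3 + 5² - ⅔*5) - 5) + 3*28 = ((3 + 25 - 10/3) - 5) + 84 = (74/3 - 5) + 84 = 59/3 + 84 = 311/3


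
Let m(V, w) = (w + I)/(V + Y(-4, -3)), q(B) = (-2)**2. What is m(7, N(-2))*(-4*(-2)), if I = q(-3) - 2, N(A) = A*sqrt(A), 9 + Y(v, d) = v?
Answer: -8/3 + 8*I*sqrt(2)/3 ≈ -2.6667 + 3.7712*I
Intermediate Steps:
q(B) = 4
Y(v, d) = -9 + v
N(A) = A**(3/2)
I = 2 (I = 4 - 2 = 2)
m(V, w) = (2 + w)/(-13 + V) (m(V, w) = (w + 2)/(V + (-9 - 4)) = (2 + w)/(V - 13) = (2 + w)/(-13 + V))
m(7, N(-2))*(-4*(-2)) = ((2 + (-2)**(3/2))/(-13 + 7))*(-4*(-2)) = ((2 - 2*I*sqrt(2))/(-6))*8 = -(2 - 2*I*sqrt(2))/6*8 = (-1/3 + I*sqrt(2)/3)*8 = -8/3 + 8*I*sqrt(2)/3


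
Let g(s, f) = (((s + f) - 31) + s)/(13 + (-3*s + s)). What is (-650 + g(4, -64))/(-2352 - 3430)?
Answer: 3337/28910 ≈ 0.11543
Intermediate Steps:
g(s, f) = (-31 + f + 2*s)/(13 - 2*s) (g(s, f) = (((f + s) - 31) + s)/(13 - 2*s) = ((-31 + f + s) + s)/(13 - 2*s) = (-31 + f + 2*s)/(13 - 2*s))
(-650 + g(4, -64))/(-2352 - 3430) = (-650 + (31 - 1*(-64) - 2*4)/(-13 + 2*4))/(-2352 - 3430) = (-650 + (31 + 64 - 8)/(-13 + 8))/(-5782) = (-650 + 87/(-5))*(-1/5782) = (-650 - ⅕*87)*(-1/5782) = (-650 - 87/5)*(-1/5782) = -3337/5*(-1/5782) = 3337/28910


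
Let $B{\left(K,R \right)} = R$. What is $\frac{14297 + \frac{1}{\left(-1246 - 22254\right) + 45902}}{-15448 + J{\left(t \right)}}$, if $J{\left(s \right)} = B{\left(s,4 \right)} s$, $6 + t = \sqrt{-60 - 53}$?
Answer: $- \frac{103237369655}{111722783958} - \frac{106760465 i \sqrt{113}}{446891135832} \approx -0.92405 - 0.0025395 i$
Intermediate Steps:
$t = -6 + i \sqrt{113}$ ($t = -6 + \sqrt{-60 - 53} = -6 + \sqrt{-113} = -6 + i \sqrt{113} \approx -6.0 + 10.63 i$)
$J{\left(s \right)} = 4 s$
$\frac{14297 + \frac{1}{\left(-1246 - 22254\right) + 45902}}{-15448 + J{\left(t \right)}} = \frac{14297 + \frac{1}{\left(-1246 - 22254\right) + 45902}}{-15448 + 4 \left(-6 + i \sqrt{113}\right)} = \frac{14297 + \frac{1}{\left(-1246 - 22254\right) + 45902}}{-15448 - \left(24 - 4 i \sqrt{113}\right)} = \frac{14297 + \frac{1}{-23500 + 45902}}{-15472 + 4 i \sqrt{113}} = \frac{14297 + \frac{1}{22402}}{-15472 + 4 i \sqrt{113}} = \frac{320281395}{22402 \left(-15472 + 4 i \sqrt{113}\right)}$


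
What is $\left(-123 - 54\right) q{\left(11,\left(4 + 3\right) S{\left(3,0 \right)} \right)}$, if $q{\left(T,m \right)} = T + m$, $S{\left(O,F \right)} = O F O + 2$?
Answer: $-4425$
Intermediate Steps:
$S{\left(O,F \right)} = 2 + F O^{2}$ ($S{\left(O,F \right)} = F O O + 2 = F O^{2} + 2 = 2 + F O^{2}$)
$\left(-123 - 54\right) q{\left(11,\left(4 + 3\right) S{\left(3,0 \right)} \right)} = \left(-123 - 54\right) \left(11 + \left(4 + 3\right) \left(2 + 0 \cdot 3^{2}\right)\right) = - 177 \left(11 + 7 \left(2 + 0 \cdot 9\right)\right) = - 177 \left(11 + 7 \left(2 + 0\right)\right) = - 177 \left(11 + 7 \cdot 2\right) = - 177 \left(11 + 14\right) = \left(-177\right) 25 = -4425$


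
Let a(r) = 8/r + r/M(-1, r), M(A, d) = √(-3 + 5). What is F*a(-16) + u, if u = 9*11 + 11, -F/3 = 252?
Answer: 488 + 6048*√2 ≈ 9041.2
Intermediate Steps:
F = -756 (F = -3*252 = -756)
u = 110 (u = 99 + 11 = 110)
M(A, d) = √2
a(r) = 8/r + r*√2/2 (a(r) = 8/r + r/(√2) = 8/r + r*(√2/2) = 8/r + r*√2/2)
F*a(-16) + u = -756*(8/(-16) + (½)*(-16)*√2) + 110 = -756*(8*(-1/16) - 8*√2) + 110 = -756*(-½ - 8*√2) + 110 = (378 + 6048*√2) + 110 = 488 + 6048*√2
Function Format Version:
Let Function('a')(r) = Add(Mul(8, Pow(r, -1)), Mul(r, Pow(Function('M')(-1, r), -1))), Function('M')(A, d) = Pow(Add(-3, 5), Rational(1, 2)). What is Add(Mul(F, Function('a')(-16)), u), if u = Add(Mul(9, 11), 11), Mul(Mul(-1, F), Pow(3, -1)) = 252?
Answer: Add(488, Mul(6048, Pow(2, Rational(1, 2)))) ≈ 9041.2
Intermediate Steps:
F = -756 (F = Mul(-3, 252) = -756)
u = 110 (u = Add(99, 11) = 110)
Function('M')(A, d) = Pow(2, Rational(1, 2))
Function('a')(r) = Add(Mul(8, Pow(r, -1)), Mul(Rational(1, 2), r, Pow(2, Rational(1, 2)))) (Function('a')(r) = Add(Mul(8, Pow(r, -1)), Mul(r, Pow(Pow(2, Rational(1, 2)), -1))) = Add(Mul(8, Pow(r, -1)), Mul(r, Mul(Rational(1, 2), Pow(2, Rational(1, 2))))) = Add(Mul(8, Pow(r, -1)), Mul(Rational(1, 2), r, Pow(2, Rational(1, 2)))))
Add(Mul(F, Function('a')(-16)), u) = Add(Mul(-756, Add(Mul(8, Pow(-16, -1)), Mul(Rational(1, 2), -16, Pow(2, Rational(1, 2))))), 110) = Add(Mul(-756, Add(Mul(8, Rational(-1, 16)), Mul(-8, Pow(2, Rational(1, 2))))), 110) = Add(Mul(-756, Add(Rational(-1, 2), Mul(-8, Pow(2, Rational(1, 2))))), 110) = Add(Add(378, Mul(6048, Pow(2, Rational(1, 2)))), 110) = Add(488, Mul(6048, Pow(2, Rational(1, 2))))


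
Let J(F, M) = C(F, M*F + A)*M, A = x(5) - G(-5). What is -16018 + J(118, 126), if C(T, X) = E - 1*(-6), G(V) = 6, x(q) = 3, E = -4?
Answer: -15766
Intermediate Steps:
A = -3 (A = 3 - 1*6 = 3 - 6 = -3)
C(T, X) = 2 (C(T, X) = -4 - 1*(-6) = -4 + 6 = 2)
J(F, M) = 2*M
-16018 + J(118, 126) = -16018 + 2*126 = -16018 + 252 = -15766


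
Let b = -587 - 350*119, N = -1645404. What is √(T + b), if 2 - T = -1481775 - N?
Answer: 2*I*√51466 ≈ 453.72*I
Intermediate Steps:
b = -42237 (b = -587 - 41650 = -42237)
T = -163627 (T = 2 - (-1481775 - 1*(-1645404)) = 2 - (-1481775 + 1645404) = 2 - 1*163629 = 2 - 163629 = -163627)
√(T + b) = √(-163627 - 42237) = √(-205864) = 2*I*√51466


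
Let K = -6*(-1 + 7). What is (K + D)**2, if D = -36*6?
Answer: 63504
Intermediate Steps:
K = -36 (K = -6*6 = -36)
D = -216
(K + D)**2 = (-36 - 216)**2 = (-252)**2 = 63504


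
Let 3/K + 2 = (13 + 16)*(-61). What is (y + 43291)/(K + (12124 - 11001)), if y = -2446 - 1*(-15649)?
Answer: 50025437/994415 ≈ 50.306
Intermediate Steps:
y = 13203 (y = -2446 + 15649 = 13203)
K = -3/1771 (K = 3/(-2 + (13 + 16)*(-61)) = 3/(-2 + 29*(-61)) = 3/(-2 - 1769) = 3/(-1771) = 3*(-1/1771) = -3/1771 ≈ -0.0016940)
(y + 43291)/(K + (12124 - 11001)) = (13203 + 43291)/(-3/1771 + (12124 - 11001)) = 56494/(-3/1771 + 1123) = 56494/(1988830/1771) = 56494*(1771/1988830) = 50025437/994415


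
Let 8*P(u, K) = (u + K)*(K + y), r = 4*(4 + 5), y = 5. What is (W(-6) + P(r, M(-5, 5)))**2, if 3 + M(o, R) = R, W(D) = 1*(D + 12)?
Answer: 24649/16 ≈ 1540.6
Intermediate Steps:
W(D) = 12 + D (W(D) = 1*(12 + D) = 12 + D)
M(o, R) = -3 + R
r = 36 (r = 4*9 = 36)
P(u, K) = (5 + K)*(K + u)/8 (P(u, K) = ((u + K)*(K + 5))/8 = ((K + u)*(5 + K))/8 = ((5 + K)*(K + u))/8 = (5 + K)*(K + u)/8)
(W(-6) + P(r, M(-5, 5)))**2 = ((12 - 6) + ((-3 + 5)**2/8 + 5*(-3 + 5)/8 + (5/8)*36 + (1/8)*(-3 + 5)*36))**2 = (6 + ((1/8)*2**2 + (5/8)*2 + 45/2 + (1/8)*2*36))**2 = (6 + ((1/8)*4 + 5/4 + 45/2 + 9))**2 = (6 + (1/2 + 5/4 + 45/2 + 9))**2 = (6 + 133/4)**2 = (157/4)**2 = 24649/16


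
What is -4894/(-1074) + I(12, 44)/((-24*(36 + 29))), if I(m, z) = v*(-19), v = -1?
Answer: 423013/93080 ≈ 4.5446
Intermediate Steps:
I(m, z) = 19 (I(m, z) = -1*(-19) = 19)
-4894/(-1074) + I(12, 44)/((-24*(36 + 29))) = -4894/(-1074) + 19/((-24*(36 + 29))) = -4894*(-1/1074) + 19/((-24*65)) = 2447/537 + 19/(-1560) = 2447/537 + 19*(-1/1560) = 2447/537 - 19/1560 = 423013/93080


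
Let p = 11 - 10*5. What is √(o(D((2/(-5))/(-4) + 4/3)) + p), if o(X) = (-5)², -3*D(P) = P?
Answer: I*√14 ≈ 3.7417*I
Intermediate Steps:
D(P) = -P/3
o(X) = 25
p = -39 (p = 11 - 50 = -39)
√(o(D((2/(-5))/(-4) + 4/3)) + p) = √(25 - 39) = √(-14) = I*√14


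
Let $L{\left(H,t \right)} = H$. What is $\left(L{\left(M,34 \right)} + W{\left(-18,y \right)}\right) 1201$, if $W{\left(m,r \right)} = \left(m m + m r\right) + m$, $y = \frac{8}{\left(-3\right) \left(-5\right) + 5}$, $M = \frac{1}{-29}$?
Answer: $\frac{52028521}{145} \approx 3.5882 \cdot 10^{5}$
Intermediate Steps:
$M = - \frac{1}{29} \approx -0.034483$
$y = \frac{2}{5}$ ($y = \frac{8}{15 + 5} = \frac{8}{20} = 8 \cdot \frac{1}{20} = \frac{2}{5} \approx 0.4$)
$W{\left(m,r \right)} = m + m^{2} + m r$ ($W{\left(m,r \right)} = \left(m^{2} + m r\right) + m = m + m^{2} + m r$)
$\left(L{\left(M,34 \right)} + W{\left(-18,y \right)}\right) 1201 = \left(- \frac{1}{29} - 18 \left(1 - 18 + \frac{2}{5}\right)\right) 1201 = \left(- \frac{1}{29} - - \frac{1494}{5}\right) 1201 = \left(- \frac{1}{29} + \frac{1494}{5}\right) 1201 = \frac{43321}{145} \cdot 1201 = \frac{52028521}{145}$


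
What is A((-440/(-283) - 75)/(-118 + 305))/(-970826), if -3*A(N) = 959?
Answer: 959/2912478 ≈ 0.00032927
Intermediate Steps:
A(N) = -959/3 (A(N) = -1/3*959 = -959/3)
A((-440/(-283) - 75)/(-118 + 305))/(-970826) = -959/3/(-970826) = -959/3*(-1/970826) = 959/2912478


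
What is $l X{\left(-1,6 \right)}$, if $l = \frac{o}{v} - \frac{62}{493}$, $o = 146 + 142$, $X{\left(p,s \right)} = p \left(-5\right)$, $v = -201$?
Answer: $- \frac{257410}{33031} \approx -7.793$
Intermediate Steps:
$X{\left(p,s \right)} = - 5 p$
$o = 288$
$l = - \frac{51482}{33031}$ ($l = \frac{288}{-201} - \frac{62}{493} = 288 \left(- \frac{1}{201}\right) - \frac{62}{493} = - \frac{96}{67} - \frac{62}{493} = - \frac{51482}{33031} \approx -1.5586$)
$l X{\left(-1,6 \right)} = - \frac{51482 \left(\left(-5\right) \left(-1\right)\right)}{33031} = \left(- \frac{51482}{33031}\right) 5 = - \frac{257410}{33031}$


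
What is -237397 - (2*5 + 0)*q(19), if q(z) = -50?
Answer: -236897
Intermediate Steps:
-237397 - (2*5 + 0)*q(19) = -237397 - (2*5 + 0)*(-50) = -237397 - (10 + 0)*(-50) = -237397 - 10*(-50) = -237397 - 1*(-500) = -237397 + 500 = -236897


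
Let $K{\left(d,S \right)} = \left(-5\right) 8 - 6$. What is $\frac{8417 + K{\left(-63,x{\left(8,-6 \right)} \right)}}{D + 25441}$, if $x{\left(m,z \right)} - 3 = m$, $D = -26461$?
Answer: $- \frac{8371}{1020} \approx -8.2069$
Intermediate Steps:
$x{\left(m,z \right)} = 3 + m$
$K{\left(d,S \right)} = -46$ ($K{\left(d,S \right)} = -40 - 6 = -46$)
$\frac{8417 + K{\left(-63,x{\left(8,-6 \right)} \right)}}{D + 25441} = \frac{8417 - 46}{-26461 + 25441} = \frac{8371}{-1020} = 8371 \left(- \frac{1}{1020}\right) = - \frac{8371}{1020}$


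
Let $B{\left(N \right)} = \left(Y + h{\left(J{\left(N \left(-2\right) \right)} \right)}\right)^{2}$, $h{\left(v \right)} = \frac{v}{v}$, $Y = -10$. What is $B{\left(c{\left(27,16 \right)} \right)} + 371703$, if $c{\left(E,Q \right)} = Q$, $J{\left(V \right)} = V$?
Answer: $371784$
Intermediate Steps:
$h{\left(v \right)} = 1$
$B{\left(N \right)} = 81$ ($B{\left(N \right)} = \left(-10 + 1\right)^{2} = \left(-9\right)^{2} = 81$)
$B{\left(c{\left(27,16 \right)} \right)} + 371703 = 81 + 371703 = 371784$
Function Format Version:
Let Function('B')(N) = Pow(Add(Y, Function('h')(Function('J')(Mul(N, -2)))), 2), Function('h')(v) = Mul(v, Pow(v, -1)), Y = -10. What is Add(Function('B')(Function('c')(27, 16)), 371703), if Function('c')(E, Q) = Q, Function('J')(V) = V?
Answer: 371784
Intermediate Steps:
Function('h')(v) = 1
Function('B')(N) = 81 (Function('B')(N) = Pow(Add(-10, 1), 2) = Pow(-9, 2) = 81)
Add(Function('B')(Function('c')(27, 16)), 371703) = Add(81, 371703) = 371784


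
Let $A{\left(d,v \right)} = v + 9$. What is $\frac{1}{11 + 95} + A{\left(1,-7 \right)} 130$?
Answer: $\frac{27561}{106} \approx 260.01$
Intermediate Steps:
$A{\left(d,v \right)} = 9 + v$
$\frac{1}{11 + 95} + A{\left(1,-7 \right)} 130 = \frac{1}{11 + 95} + \left(9 - 7\right) 130 = \frac{1}{106} + 2 \cdot 130 = \frac{1}{106} + 260 = \frac{27561}{106}$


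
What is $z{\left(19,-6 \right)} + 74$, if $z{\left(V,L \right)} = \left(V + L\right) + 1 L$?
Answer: $81$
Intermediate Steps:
$z{\left(V,L \right)} = V + 2 L$ ($z{\left(V,L \right)} = \left(L + V\right) + L = V + 2 L$)
$z{\left(19,-6 \right)} + 74 = \left(19 + 2 \left(-6\right)\right) + 74 = \left(19 - 12\right) + 74 = 7 + 74 = 81$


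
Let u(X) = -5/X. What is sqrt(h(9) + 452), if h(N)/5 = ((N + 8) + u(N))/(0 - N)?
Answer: 4*sqrt(2242)/9 ≈ 21.044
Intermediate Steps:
h(N) = -5*(8 + N - 5/N)/N (h(N) = 5*(((N + 8) - 5/N)/(0 - N)) = 5*(((8 + N) - 5/N)/((-N))) = 5*((8 + N - 5/N)*(-1/N)) = 5*(-(8 + N - 5/N)/N) = -5*(8 + N - 5/N)/N)
sqrt(h(9) + 452) = sqrt((-5 - 40/9 + 25/9**2) + 452) = sqrt((-5 - 40*1/9 + 25*(1/81)) + 452) = sqrt((-5 - 40/9 + 25/81) + 452) = sqrt(-740/81 + 452) = sqrt(35872/81) = 4*sqrt(2242)/9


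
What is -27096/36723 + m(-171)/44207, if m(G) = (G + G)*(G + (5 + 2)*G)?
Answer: 5327747672/541137887 ≈ 9.8455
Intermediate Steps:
m(G) = 16*G² (m(G) = (2*G)*(G + 7*G) = (2*G)*(8*G) = 16*G²)
-27096/36723 + m(-171)/44207 = -27096/36723 + (16*(-171)²)/44207 = -27096*1/36723 + (16*29241)*(1/44207) = -9032/12241 + 467856*(1/44207) = -9032/12241 + 467856/44207 = 5327747672/541137887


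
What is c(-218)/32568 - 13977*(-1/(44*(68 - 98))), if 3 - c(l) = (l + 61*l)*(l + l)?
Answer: -42885038/223905 ≈ -191.53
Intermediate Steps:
c(l) = 3 - 124*l**2 (c(l) = 3 - (l + 61*l)*(l + l) = 3 - 62*l*2*l = 3 - 124*l**2)
c(-218)/32568 - 13977*(-1/(44*(68 - 98))) = (3 - 124*(-218)**2)/32568 - 13977*(-1/(44*(68 - 98))) = (3 - 124*47524)*(1/32568) - 13977/((-44*(-30))) = (3 - 5892976)*(1/32568) - 13977/1320 = -5892973*1/32568 - 13977*1/1320 = -5892973/32568 - 4659/440 = -42885038/223905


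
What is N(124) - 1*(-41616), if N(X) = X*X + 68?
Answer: 57060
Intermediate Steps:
N(X) = 68 + X² (N(X) = X² + 68 = 68 + X²)
N(124) - 1*(-41616) = (68 + 124²) - 1*(-41616) = (68 + 15376) + 41616 = 15444 + 41616 = 57060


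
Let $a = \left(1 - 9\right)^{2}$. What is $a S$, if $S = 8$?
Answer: $512$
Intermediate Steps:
$a = 64$ ($a = \left(-8\right)^{2} = 64$)
$a S = 64 \cdot 8 = 512$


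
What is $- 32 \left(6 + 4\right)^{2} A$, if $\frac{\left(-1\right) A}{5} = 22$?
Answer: $352000$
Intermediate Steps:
$A = -110$ ($A = \left(-5\right) 22 = -110$)
$- 32 \left(6 + 4\right)^{2} A = - 32 \left(6 + 4\right)^{2} \left(-110\right) = - 32 \cdot 10^{2} \left(-110\right) = \left(-32\right) 100 \left(-110\right) = \left(-3200\right) \left(-110\right) = 352000$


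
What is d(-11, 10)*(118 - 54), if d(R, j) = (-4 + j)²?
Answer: 2304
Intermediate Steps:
d(-11, 10)*(118 - 54) = (-4 + 10)²*(118 - 54) = 6²*64 = 36*64 = 2304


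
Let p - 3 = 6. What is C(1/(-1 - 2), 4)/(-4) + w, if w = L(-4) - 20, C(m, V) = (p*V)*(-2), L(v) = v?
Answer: -6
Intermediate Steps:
p = 9 (p = 3 + 6 = 9)
C(m, V) = -18*V (C(m, V) = (9*V)*(-2) = -18*V)
w = -24 (w = -4 - 20 = -24)
C(1/(-1 - 2), 4)/(-4) + w = -18*4/(-4) - 24 = -72*(-1/4) - 24 = 18 - 24 = -6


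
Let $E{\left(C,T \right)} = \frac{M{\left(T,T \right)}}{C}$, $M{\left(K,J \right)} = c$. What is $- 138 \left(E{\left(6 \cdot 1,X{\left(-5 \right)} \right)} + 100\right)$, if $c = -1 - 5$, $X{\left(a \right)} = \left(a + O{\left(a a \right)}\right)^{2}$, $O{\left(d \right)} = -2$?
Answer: $-13662$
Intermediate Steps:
$X{\left(a \right)} = \left(-2 + a\right)^{2}$ ($X{\left(a \right)} = \left(a - 2\right)^{2} = \left(-2 + a\right)^{2}$)
$c = -6$
$M{\left(K,J \right)} = -6$
$E{\left(C,T \right)} = - \frac{6}{C}$
$- 138 \left(E{\left(6 \cdot 1,X{\left(-5 \right)} \right)} + 100\right) = - 138 \left(- \frac{6}{6 \cdot 1} + 100\right) = - 138 \left(- \frac{6}{6} + 100\right) = - 138 \left(\left(-6\right) \frac{1}{6} + 100\right) = - 138 \left(-1 + 100\right) = \left(-138\right) 99 = -13662$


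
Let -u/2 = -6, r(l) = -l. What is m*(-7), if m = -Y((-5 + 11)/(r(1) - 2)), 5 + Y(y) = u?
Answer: 49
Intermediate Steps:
u = 12 (u = -2*(-6) = 12)
Y(y) = 7 (Y(y) = -5 + 12 = 7)
m = -7 (m = -1*7 = -7)
m*(-7) = -7*(-7) = 49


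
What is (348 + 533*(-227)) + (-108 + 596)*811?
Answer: 275125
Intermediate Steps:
(348 + 533*(-227)) + (-108 + 596)*811 = (348 - 120991) + 488*811 = -120643 + 395768 = 275125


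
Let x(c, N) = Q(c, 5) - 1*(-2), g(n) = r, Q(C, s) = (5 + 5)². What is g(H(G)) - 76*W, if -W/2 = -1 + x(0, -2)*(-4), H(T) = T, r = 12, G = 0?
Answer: -62156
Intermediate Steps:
Q(C, s) = 100 (Q(C, s) = 10² = 100)
g(n) = 12
x(c, N) = 102 (x(c, N) = 100 - 1*(-2) = 100 + 2 = 102)
W = 818 (W = -2*(-1 + 102*(-4)) = -2*(-1 - 408) = -2*(-409) = 818)
g(H(G)) - 76*W = 12 - 76*818 = 12 - 62168 = -62156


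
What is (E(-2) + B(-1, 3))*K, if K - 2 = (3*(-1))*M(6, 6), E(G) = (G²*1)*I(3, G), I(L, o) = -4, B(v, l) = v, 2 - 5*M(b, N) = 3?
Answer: -221/5 ≈ -44.200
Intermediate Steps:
M(b, N) = -⅕ (M(b, N) = ⅖ - ⅕*3 = ⅖ - ⅗ = -⅕)
E(G) = -4*G² (E(G) = (G²*1)*(-4) = G²*(-4) = -4*G²)
K = 13/5 (K = 2 + (3*(-1))*(-⅕) = 2 - 3*(-⅕) = 2 + ⅗ = 13/5 ≈ 2.6000)
(E(-2) + B(-1, 3))*K = (-4*(-2)² - 1)*(13/5) = (-4*4 - 1)*(13/5) = (-16 - 1)*(13/5) = -17*13/5 = -221/5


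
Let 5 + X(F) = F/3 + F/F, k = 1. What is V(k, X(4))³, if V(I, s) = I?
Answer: 1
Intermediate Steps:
X(F) = -4 + F/3 (X(F) = -5 + (F/3 + F/F) = -5 + (F*(⅓) + 1) = -5 + (F/3 + 1) = -5 + (1 + F/3) = -4 + F/3)
V(k, X(4))³ = 1³ = 1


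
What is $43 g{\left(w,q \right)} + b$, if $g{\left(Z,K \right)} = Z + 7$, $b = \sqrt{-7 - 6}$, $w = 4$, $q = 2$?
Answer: $473 + i \sqrt{13} \approx 473.0 + 3.6056 i$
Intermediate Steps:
$b = i \sqrt{13}$ ($b = \sqrt{-13} = i \sqrt{13} \approx 3.6056 i$)
$g{\left(Z,K \right)} = 7 + Z$
$43 g{\left(w,q \right)} + b = 43 \left(7 + 4\right) + i \sqrt{13} = 43 \cdot 11 + i \sqrt{13} = 473 + i \sqrt{13}$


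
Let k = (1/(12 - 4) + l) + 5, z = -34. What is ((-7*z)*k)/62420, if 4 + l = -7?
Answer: -5593/249680 ≈ -0.022401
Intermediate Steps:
l = -11 (l = -4 - 7 = -11)
k = -47/8 (k = (1/(12 - 4) - 11) + 5 = (1/8 - 11) + 5 = (⅛ - 11) + 5 = -87/8 + 5 = -47/8 ≈ -5.8750)
((-7*z)*k)/62420 = (-7*(-34)*(-47/8))/62420 = (238*(-47/8))*(1/62420) = -5593/4*1/62420 = -5593/249680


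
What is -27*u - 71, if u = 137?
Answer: -3770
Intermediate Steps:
-27*u - 71 = -27*137 - 71 = -3699 - 71 = -3770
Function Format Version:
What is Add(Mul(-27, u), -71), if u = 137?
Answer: -3770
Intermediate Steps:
Add(Mul(-27, u), -71) = Add(Mul(-27, 137), -71) = Add(-3699, -71) = -3770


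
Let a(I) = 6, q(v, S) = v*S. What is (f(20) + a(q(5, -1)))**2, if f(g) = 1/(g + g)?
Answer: 58081/1600 ≈ 36.301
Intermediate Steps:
q(v, S) = S*v
f(g) = 1/(2*g)
(f(20) + a(q(5, -1)))**2 = ((1/2)/20 + 6)**2 = ((1/2)*(1/20) + 6)**2 = (1/40 + 6)**2 = (241/40)**2 = 58081/1600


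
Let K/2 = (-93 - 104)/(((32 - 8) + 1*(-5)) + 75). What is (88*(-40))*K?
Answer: 693440/47 ≈ 14754.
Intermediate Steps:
K = -197/47 (K = 2*((-93 - 104)/(((32 - 8) + 1*(-5)) + 75)) = 2*(-197/((24 - 5) + 75)) = 2*(-197/(19 + 75)) = 2*(-197/94) = -197/47 ≈ -4.1915)
(88*(-40))*K = (88*(-40))*(-197/47) = -3520*(-197/47) = 693440/47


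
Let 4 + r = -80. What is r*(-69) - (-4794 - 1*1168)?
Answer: 11758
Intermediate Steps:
r = -84 (r = -4 - 80 = -84)
r*(-69) - (-4794 - 1*1168) = -84*(-69) - (-4794 - 1*1168) = 5796 - (-4794 - 1168) = 5796 - 1*(-5962) = 5796 + 5962 = 11758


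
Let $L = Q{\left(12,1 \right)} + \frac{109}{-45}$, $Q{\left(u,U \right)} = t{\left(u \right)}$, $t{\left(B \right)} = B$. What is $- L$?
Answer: $- \frac{431}{45} \approx -9.5778$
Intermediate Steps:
$Q{\left(u,U \right)} = u$
$L = \frac{431}{45}$ ($L = 12 + \frac{109}{-45} = 12 + 109 \left(- \frac{1}{45}\right) = 12 - \frac{109}{45} = \frac{431}{45} \approx 9.5778$)
$- L = \left(-1\right) \frac{431}{45} = - \frac{431}{45}$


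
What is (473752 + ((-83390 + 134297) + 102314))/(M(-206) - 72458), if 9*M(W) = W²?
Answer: -5642757/609686 ≈ -9.2552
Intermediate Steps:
M(W) = W²/9
(473752 + ((-83390 + 134297) + 102314))/(M(-206) - 72458) = (473752 + ((-83390 + 134297) + 102314))/((⅑)*(-206)² - 72458) = (473752 + (50907 + 102314))/((⅑)*42436 - 72458) = (473752 + 153221)/(42436/9 - 72458) = 626973/(-609686/9) = 626973*(-9/609686) = -5642757/609686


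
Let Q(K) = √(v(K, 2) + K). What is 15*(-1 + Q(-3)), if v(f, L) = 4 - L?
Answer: -15 + 15*I ≈ -15.0 + 15.0*I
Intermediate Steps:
Q(K) = √(2 + K) (Q(K) = √((4 - 1*2) + K) = √((4 - 2) + K) = √(2 + K))
15*(-1 + Q(-3)) = 15*(-1 + √(2 - 3)) = 15*(-1 + √(-1)) = 15*(-1 + I) = -15 + 15*I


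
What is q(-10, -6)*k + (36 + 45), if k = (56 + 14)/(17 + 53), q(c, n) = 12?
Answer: 93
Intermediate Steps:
k = 1 (k = 70/70 = 70*(1/70) = 1)
q(-10, -6)*k + (36 + 45) = 12*1 + (36 + 45) = 12 + 81 = 93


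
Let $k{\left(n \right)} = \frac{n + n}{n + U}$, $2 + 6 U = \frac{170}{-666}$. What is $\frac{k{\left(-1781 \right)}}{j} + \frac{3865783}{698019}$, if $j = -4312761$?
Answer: $\frac{19779833106004131821}{3571514614419115917} \approx 5.5382$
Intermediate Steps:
$U = - \frac{751}{1998}$ ($U = - \frac{1}{3} + \frac{170 \frac{1}{-666}}{6} = - \frac{1}{3} + \frac{170 \left(- \frac{1}{666}\right)}{6} = - \frac{1}{3} + \frac{1}{6} \left(- \frac{85}{333}\right) = - \frac{1}{3} - \frac{85}{1998} = - \frac{751}{1998} \approx -0.37588$)
$k{\left(n \right)} = \frac{2 n}{- \frac{751}{1998} + n}$ ($k{\left(n \right)} = \frac{n + n}{n - \frac{751}{1998}} = \frac{2 n}{- \frac{751}{1998} + n}$)
$\frac{k{\left(-1781 \right)}}{j} + \frac{3865783}{698019} = \frac{3996 \left(-1781\right) \frac{1}{-751 + 1998 \left(-1781\right)}}{-4312761} + \frac{3865783}{698019} = 3996 \left(-1781\right) \frac{1}{-751 - 3558438} \left(- \frac{1}{4312761}\right) + 3865783 \cdot \frac{1}{698019} = 3996 \left(-1781\right) \frac{1}{-3559189} \left(- \frac{1}{4312761}\right) + \frac{3865783}{698019} = 3996 \left(-1781\right) \left(- \frac{1}{3559189}\right) \left(- \frac{1}{4312761}\right) + \frac{3865783}{698019} = \frac{7116876}{3559189} \left(- \frac{1}{4312761}\right) + \frac{3865783}{698019} = - \frac{2372292}{5116643836943} + \frac{3865783}{698019} = \frac{19779833106004131821}{3571514614419115917}$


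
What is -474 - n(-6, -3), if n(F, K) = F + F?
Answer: -462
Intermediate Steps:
n(F, K) = 2*F
-474 - n(-6, -3) = -474 - 2*(-6) = -474 - 1*(-12) = -474 + 12 = -462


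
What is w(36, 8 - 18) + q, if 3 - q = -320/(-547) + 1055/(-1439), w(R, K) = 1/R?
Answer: 89995277/28336788 ≈ 3.1759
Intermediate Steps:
q = 2478004/787133 (q = 3 - (-320/(-547) + 1055/(-1439)) = 3 - (-320*(-1/547) + 1055*(-1/1439)) = 3 - (320/547 - 1055/1439) = 3 - 1*(-116605/787133) = 3 + 116605/787133 = 2478004/787133 ≈ 3.1481)
w(36, 8 - 18) + q = 1/36 + 2478004/787133 = 89995277/28336788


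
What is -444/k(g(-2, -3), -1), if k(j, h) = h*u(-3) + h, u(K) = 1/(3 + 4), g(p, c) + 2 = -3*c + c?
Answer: 777/2 ≈ 388.50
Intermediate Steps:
g(p, c) = -2 - 2*c (g(p, c) = -2 + (-3*c + c) = -2 - 2*c)
u(K) = 1/7
k(j, h) = 8*h/7 (k(j, h) = h*(1/7) + h = h/7 + h = 8*h/7)
-444/k(g(-2, -3), -1) = -444/((8/7)*(-1)) = -444/(-8/7) = -444*(-7/8) = 777/2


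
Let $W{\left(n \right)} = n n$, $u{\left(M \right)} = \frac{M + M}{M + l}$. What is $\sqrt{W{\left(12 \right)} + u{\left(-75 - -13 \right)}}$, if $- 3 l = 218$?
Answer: $\frac{\sqrt{1478337}}{101} \approx 12.038$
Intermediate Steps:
$l = - \frac{218}{3}$ ($l = \left(- \frac{1}{3}\right) 218 = - \frac{218}{3} \approx -72.667$)
$u{\left(M \right)} = \frac{2 M}{- \frac{218}{3} + M}$ ($u{\left(M \right)} = \frac{M + M}{M - \frac{218}{3}} = \frac{2 M}{- \frac{218}{3} + M}$)
$W{\left(n \right)} = n^{2}$
$\sqrt{W{\left(12 \right)} + u{\left(-75 - -13 \right)}} = \sqrt{12^{2} + \frac{6 \left(-75 - -13\right)}{-218 + 3 \left(-75 - -13\right)}} = \sqrt{144 + \frac{6 \left(-75 + 13\right)}{-218 + 3 \left(-75 + 13\right)}} = \sqrt{144 + 6 \left(-62\right) \frac{1}{-218 + 3 \left(-62\right)}} = \sqrt{144 + 6 \left(-62\right) \frac{1}{-218 - 186}} = \sqrt{144 + 6 \left(-62\right) \frac{1}{-404}} = \sqrt{144 + 6 \left(-62\right) \left(- \frac{1}{404}\right)} = \sqrt{144 + \frac{93}{101}} = \sqrt{\frac{14637}{101}} = \frac{\sqrt{1478337}}{101}$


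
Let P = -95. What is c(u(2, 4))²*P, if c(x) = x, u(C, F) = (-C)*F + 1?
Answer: -4655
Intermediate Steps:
u(C, F) = 1 - C*F (u(C, F) = -C*F + 1 = 1 - C*F)
c(u(2, 4))²*P = (1 - 1*2*4)²*(-95) = (1 - 8)²*(-95) = (-7)²*(-95) = 49*(-95) = -4655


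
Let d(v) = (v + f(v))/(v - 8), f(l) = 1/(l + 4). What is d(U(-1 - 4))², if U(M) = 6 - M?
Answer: 27556/2025 ≈ 13.608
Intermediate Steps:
f(l) = 1/(4 + l)
d(v) = (v + 1/(4 + v))/(-8 + v) (d(v) = (v + 1/(4 + v))/(v - 8) = (v + 1/(4 + v))/(-8 + v))
d(U(-1 - 4))² = ((1 + (6 - (-1 - 4))*(4 + (6 - (-1 - 4))))/((-8 + (6 - (-1 - 4)))*(4 + (6 - (-1 - 4)))))² = ((1 + (6 - 1*(-5))*(4 + (6 - 1*(-5))))/((-8 + (6 - 1*(-5)))*(4 + (6 - 1*(-5)))))² = ((1 + (6 + 5)*(4 + (6 + 5)))/((-8 + (6 + 5))*(4 + (6 + 5))))² = ((1 + 11*(4 + 11))/((-8 + 11)*(4 + 11)))² = ((1 + 11*15)/(3*15))² = ((⅓)*(1/15)*(1 + 165))² = ((⅓)*(1/15)*166)² = (166/45)² = 27556/2025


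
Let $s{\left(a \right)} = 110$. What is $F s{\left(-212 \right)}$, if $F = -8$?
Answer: $-880$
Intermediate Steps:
$F s{\left(-212 \right)} = \left(-8\right) 110 = -880$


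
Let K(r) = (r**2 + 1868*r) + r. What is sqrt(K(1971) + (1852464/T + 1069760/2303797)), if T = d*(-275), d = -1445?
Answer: 4*sqrt(54871875864422259956132105)/10770250975 ≈ 2751.1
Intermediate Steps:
K(r) = r**2 + 1869*r
T = 397375 (T = -1445*(-275) = 397375)
sqrt(K(1971) + (1852464/T + 1069760/2303797)) = sqrt(1971*(1869 + 1971) + (1852464/397375 + 1069760/2303797)) = sqrt(1971*3840 + (1852464*(1/397375) + 1069760*(1/2303797))) = sqrt(7568640 + (1852464/397375 + 1069760/2303797)) = sqrt(7568640 + 4692796885808/915471332875) = sqrt(6928877641647925808/915471332875) = 4*sqrt(54871875864422259956132105)/10770250975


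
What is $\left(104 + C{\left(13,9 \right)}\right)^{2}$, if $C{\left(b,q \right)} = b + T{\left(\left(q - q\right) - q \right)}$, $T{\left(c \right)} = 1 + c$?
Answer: $11881$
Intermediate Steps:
$C{\left(b,q \right)} = 1 + b - q$ ($C{\left(b,q \right)} = b + \left(1 + \left(\left(q - q\right) - q\right)\right) = b + \left(1 + \left(0 - q\right)\right) = b - \left(-1 + q\right) = 1 + b - q$)
$\left(104 + C{\left(13,9 \right)}\right)^{2} = \left(104 + \left(1 + 13 - 9\right)\right)^{2} = \left(104 + 5\right)^{2} = 109^{2} = 11881$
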